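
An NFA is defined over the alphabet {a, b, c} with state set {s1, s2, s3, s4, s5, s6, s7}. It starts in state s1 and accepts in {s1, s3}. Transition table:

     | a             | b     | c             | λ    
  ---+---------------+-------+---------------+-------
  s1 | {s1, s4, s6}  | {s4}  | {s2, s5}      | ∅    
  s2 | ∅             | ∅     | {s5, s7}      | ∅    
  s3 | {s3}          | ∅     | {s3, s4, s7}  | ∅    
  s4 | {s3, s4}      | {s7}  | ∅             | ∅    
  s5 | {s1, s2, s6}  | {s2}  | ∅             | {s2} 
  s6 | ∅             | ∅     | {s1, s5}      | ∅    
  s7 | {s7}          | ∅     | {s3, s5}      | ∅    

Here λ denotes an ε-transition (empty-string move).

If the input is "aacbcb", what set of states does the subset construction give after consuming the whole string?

{s2}

Start in {s1}.
Read 'a': {s1} → {s1, s4, s6}.
Read 'a': {s1, s4, s6} → {s1, s3, s4, s6}.
Read 'c': {s1, s3, s4, s6} → {s1, s2, s3, s4, s5, s7}.
Read 'b': {s1, s2, s3, s4, s5, s7} → {s2, s4, s7}.
Read 'c': {s2, s4, s7} → {s2, s3, s5, s7}.
Read 'b': {s2, s3, s5, s7} → {s2}.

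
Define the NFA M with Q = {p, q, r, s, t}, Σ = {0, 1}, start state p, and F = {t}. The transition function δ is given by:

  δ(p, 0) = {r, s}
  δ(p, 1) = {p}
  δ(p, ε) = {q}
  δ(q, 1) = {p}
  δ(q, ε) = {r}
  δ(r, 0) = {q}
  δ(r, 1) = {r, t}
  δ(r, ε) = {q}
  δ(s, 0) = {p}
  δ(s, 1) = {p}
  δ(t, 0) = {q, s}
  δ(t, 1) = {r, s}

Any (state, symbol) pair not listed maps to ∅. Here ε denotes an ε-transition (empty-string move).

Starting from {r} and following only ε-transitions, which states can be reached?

Begin with {r}.
ε-move r → q; add q.

{q, r}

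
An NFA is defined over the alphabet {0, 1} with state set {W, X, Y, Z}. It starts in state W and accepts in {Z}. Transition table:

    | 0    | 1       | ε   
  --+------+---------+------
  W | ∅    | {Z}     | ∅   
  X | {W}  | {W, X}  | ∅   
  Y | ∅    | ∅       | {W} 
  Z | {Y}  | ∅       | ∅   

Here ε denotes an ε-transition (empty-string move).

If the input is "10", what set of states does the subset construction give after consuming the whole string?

Start in {W}.
Read '1': {W} → {Z}.
Read '0': {Z} → {W, Y}.

{W, Y}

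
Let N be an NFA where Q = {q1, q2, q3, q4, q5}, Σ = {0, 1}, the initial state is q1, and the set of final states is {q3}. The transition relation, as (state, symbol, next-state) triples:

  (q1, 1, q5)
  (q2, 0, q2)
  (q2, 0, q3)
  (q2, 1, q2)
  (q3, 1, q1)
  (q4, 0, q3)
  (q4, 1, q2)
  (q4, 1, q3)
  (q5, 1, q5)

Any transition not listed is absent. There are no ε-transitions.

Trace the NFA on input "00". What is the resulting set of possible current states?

∅

Start in {q1}.
Read '0': q1→∅; now ∅.
The set is empty and remains empty for the remaining 1 symbol.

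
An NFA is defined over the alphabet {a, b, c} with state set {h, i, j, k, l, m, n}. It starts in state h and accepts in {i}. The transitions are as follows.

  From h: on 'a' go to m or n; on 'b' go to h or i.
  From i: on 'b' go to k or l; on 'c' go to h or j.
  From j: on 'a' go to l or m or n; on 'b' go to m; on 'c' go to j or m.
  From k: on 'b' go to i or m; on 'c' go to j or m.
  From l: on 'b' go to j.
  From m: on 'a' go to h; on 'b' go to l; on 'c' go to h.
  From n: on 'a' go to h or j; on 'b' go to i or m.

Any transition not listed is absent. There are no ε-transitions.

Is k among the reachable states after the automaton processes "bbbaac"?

No

Start in {h}.
Read 'b': {h} → {h, i}.
Read 'b': {h, i} → {h, i, k, l}.
Read 'b': {h, i, k, l} → {h, i, j, k, l, m}.
Read 'a': {h, i, j, k, l, m} → {h, l, m, n}.
Read 'a': {h, l, m, n} → {h, j, m, n}.
Read 'c': {h, j, m, n} → {h, j, m}.
State k is not in {h, j, m}.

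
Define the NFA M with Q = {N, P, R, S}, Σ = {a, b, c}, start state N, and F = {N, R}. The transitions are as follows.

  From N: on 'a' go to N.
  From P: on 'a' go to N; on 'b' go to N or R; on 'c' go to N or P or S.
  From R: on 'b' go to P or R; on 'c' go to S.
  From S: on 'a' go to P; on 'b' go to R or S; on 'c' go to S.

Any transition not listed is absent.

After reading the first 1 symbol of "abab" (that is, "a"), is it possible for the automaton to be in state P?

No

Start in {N}.
Read 'a': N→{N}; now {N}.
State P is not in {N}.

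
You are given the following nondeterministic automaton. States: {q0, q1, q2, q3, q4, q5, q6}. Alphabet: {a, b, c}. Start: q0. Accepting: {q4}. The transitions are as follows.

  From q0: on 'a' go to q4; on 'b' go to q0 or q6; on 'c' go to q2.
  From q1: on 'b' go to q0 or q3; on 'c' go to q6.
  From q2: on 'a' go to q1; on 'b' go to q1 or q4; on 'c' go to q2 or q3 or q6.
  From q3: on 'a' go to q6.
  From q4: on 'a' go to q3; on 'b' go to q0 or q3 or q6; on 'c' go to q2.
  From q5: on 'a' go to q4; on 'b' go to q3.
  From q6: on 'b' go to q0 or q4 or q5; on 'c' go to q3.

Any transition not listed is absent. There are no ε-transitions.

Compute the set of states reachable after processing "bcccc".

Start in {q0}.
Read 'b': q0→{q0, q6}; now {q0, q6}.
Read 'c': q0→{q2}, q6→{q3}; now {q2, q3}.
Read 'c': q2→{q2, q3, q6}, q3→∅; now {q2, q3, q6}.
Read 'c': q2→{q2, q3, q6}, q3→∅, q6→{q3}; now {q2, q3, q6}.
Read 'c': q2→{q2, q3, q6}, q3→∅, q6→{q3}; now {q2, q3, q6}.

{q2, q3, q6}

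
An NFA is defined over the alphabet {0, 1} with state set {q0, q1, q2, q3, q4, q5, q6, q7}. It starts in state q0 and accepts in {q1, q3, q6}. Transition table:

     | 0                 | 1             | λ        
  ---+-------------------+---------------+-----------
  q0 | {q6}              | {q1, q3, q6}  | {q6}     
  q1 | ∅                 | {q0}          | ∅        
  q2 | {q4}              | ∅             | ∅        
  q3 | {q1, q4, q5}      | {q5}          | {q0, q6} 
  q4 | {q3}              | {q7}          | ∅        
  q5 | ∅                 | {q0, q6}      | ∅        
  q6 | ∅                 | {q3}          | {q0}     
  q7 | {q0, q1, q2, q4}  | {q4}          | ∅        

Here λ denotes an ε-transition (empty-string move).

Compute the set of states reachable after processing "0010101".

{q0, q1, q3, q6, q7}

Start: ε-closure({q0}) = {q0, q6}.
Read '0': q0→{q6}, q6→∅; union {q6}; ε-closure = {q0, q6}.
Read '0': q0→{q6}, q6→∅; union {q6}; ε-closure = {q0, q6}.
Read '1': q0→{q1, q3, q6}, q6→{q3}; union {q1, q3, q6}; ε-closure = {q0, q1, q3, q6}.
Read '0': q0→{q6}, q1→∅, q3→{q1, q4, q5}, q6→∅; union {q1, q4, q5, q6}; ε-closure = {q0, q1, q4, q5, q6}.
Read '1': q0→{q1, q3, q6}, q1→{q0}, q4→{q7}, q5→{q0, q6}, q6→{q3}; now {q0, q1, q3, q6, q7}.
Read '0': q0→{q6}, q1→∅, q3→{q1, q4, q5}, q6→∅, q7→{q0, q1, q2, q4}; now {q0, q1, q2, q4, q5, q6}.
Read '1': q0→{q1, q3, q6}, q1→{q0}, q2→∅, q4→{q7}, q5→{q0, q6}, q6→{q3}; now {q0, q1, q3, q6, q7}.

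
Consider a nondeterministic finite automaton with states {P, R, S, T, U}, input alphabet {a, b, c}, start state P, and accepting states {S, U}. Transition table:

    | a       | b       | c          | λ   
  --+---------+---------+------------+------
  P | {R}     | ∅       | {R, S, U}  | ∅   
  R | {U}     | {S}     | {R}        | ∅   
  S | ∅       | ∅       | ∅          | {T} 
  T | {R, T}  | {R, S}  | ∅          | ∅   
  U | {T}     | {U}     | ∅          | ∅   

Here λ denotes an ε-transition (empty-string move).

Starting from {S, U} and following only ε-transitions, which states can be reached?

{S, T, U}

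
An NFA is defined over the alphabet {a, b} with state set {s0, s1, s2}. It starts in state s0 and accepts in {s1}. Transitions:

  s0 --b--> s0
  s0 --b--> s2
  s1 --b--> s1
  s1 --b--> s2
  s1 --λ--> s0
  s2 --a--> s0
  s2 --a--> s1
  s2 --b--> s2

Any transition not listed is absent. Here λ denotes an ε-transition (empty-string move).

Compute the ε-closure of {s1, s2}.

Begin with {s1, s2}.
ε-move s1 → s0; add s0.

{s0, s1, s2}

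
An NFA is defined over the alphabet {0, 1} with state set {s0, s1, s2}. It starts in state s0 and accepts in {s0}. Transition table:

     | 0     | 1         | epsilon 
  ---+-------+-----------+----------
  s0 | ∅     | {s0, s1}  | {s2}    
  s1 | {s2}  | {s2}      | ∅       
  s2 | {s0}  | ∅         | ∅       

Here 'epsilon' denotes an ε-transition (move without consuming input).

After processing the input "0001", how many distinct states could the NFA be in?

3

Start: ε-closure({s0}) = {s0, s2}.
Read '0': s0→∅, s2→{s0}; union {s0}; ε-closure = {s0, s2}.
Read '0': s0→∅, s2→{s0}; union {s0}; ε-closure = {s0, s2}.
Read '0': s0→∅, s2→{s0}; union {s0}; ε-closure = {s0, s2}.
Read '1': s0→{s0, s1}, s2→∅; union {s0, s1}; ε-closure = {s0, s1, s2}.
That set has 3 states.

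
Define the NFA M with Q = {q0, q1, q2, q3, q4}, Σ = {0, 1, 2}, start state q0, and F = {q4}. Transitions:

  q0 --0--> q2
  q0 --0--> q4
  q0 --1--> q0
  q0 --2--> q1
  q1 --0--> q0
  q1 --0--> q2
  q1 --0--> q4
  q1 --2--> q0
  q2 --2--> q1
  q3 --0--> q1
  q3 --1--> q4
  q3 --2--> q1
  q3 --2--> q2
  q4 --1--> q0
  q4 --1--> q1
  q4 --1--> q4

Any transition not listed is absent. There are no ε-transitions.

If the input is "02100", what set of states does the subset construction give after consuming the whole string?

Start in {q0}.
Read '0': q0→{q2, q4}; now {q2, q4}.
Read '2': q2→{q1}, q4→∅; now {q1}.
Read '1': q1→∅; now ∅.
The set is empty and remains empty for the remaining 2 symbols.

∅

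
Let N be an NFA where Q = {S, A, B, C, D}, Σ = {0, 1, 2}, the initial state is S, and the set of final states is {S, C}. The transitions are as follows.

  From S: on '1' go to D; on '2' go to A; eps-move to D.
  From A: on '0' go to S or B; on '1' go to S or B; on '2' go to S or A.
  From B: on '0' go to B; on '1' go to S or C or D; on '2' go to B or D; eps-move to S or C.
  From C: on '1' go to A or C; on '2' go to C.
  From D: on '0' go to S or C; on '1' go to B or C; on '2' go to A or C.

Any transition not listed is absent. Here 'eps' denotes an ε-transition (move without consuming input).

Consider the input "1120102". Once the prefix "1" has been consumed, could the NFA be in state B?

Start: ε-closure({S}) = {S, D}.
Read '1': {S, D} → {S, B, C, D}.
State B is in {S, B, C, D}.

Yes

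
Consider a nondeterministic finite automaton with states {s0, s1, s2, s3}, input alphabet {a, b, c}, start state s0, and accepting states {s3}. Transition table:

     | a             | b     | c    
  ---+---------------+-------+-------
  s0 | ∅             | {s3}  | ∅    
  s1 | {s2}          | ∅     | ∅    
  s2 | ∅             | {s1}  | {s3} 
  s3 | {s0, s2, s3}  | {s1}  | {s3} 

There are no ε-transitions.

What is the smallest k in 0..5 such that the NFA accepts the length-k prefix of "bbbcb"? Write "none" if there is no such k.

Start in {s0}.
Read 'b': {s0} → {s3}.
None of the earlier sets intersect F, but {s3} does.

1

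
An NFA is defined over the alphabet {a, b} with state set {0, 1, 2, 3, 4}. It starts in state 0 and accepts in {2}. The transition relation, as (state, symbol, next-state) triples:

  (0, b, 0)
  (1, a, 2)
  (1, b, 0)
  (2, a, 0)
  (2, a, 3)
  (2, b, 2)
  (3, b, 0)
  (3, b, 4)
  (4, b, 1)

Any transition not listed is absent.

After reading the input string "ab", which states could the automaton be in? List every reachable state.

Start in {0}.
Read 'a': 0→∅; now ∅.
The set is empty and remains empty for the remaining 1 symbol.

∅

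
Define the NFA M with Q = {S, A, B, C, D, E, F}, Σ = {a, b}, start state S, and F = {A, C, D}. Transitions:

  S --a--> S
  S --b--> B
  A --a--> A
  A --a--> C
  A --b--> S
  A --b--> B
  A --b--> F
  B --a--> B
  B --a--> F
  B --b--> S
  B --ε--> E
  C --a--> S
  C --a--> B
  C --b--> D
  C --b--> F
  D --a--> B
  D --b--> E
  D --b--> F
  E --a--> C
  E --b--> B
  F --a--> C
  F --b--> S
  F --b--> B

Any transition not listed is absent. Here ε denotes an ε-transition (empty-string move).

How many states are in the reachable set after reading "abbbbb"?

3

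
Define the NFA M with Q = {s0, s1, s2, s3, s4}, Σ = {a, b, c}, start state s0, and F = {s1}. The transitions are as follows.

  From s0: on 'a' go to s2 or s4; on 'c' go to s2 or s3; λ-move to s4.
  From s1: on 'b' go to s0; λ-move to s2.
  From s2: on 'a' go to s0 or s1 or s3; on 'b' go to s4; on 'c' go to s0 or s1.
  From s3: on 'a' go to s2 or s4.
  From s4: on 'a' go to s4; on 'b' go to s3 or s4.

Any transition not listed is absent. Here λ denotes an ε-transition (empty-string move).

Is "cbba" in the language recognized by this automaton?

Start: ε-closure({s0}) = {s0, s4}.
Read 'c': s0→{s2, s3}, s4→∅; now {s2, s3}.
Read 'b': s2→{s4}, s3→∅; now {s4}.
Read 'b': s4→{s3, s4}; now {s3, s4}.
Read 'a': s3→{s2, s4}, s4→{s4}; now {s2, s4}.
The final set {s2, s4} contains no accepting state.

No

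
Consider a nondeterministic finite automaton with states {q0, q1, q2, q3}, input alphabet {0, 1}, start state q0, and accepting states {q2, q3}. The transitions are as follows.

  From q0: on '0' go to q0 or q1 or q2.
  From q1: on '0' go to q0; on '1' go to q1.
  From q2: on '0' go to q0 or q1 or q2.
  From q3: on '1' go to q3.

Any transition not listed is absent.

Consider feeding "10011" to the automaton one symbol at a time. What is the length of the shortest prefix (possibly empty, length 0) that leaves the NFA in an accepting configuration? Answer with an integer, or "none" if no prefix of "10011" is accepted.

Start in {q0}.
Read '1': q0→∅; now ∅.
The set is empty and remains empty for the remaining 4 symbols.
No reachable set along the way intersects F.

none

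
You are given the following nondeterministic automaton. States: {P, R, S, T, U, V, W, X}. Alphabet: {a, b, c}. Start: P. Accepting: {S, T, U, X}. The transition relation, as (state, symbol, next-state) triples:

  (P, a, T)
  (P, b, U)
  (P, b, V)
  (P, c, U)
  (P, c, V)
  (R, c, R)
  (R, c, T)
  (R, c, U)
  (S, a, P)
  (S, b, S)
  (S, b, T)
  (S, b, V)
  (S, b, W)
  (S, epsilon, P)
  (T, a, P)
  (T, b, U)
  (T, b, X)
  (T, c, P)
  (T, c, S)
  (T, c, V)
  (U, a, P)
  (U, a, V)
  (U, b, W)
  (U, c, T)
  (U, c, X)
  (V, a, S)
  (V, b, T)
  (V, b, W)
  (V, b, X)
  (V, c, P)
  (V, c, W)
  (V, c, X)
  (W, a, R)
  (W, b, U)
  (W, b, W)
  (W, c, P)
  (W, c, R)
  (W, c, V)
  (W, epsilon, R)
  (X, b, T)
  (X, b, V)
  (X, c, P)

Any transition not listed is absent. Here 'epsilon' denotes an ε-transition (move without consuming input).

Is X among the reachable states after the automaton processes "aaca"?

No

Start in {P}.
Read 'a': P→{T}; now {T}.
Read 'a': T→{P}; now {P}.
Read 'c': P→{U, V}; now {U, V}.
Read 'a': U→{P, V}, V→{S}; now {P, S, V}.
State X is not in {P, S, V}.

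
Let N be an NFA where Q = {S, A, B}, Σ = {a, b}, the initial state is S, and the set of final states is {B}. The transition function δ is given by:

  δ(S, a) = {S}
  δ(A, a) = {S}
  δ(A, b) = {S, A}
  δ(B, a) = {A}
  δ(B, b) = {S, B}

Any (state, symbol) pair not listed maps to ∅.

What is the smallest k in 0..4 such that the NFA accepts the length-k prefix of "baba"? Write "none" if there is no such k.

none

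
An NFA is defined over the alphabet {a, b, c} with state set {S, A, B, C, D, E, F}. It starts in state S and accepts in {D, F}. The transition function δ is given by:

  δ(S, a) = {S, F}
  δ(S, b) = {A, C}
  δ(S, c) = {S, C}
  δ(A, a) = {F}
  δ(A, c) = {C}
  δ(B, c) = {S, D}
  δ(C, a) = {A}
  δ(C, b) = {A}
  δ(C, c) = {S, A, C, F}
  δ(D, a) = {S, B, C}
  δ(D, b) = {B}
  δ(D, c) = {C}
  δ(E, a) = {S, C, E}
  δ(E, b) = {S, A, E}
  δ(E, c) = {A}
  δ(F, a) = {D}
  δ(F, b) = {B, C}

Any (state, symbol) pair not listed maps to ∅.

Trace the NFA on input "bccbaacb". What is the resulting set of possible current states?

Start in {S}.
Read 'b': {S} → {A, C}.
Read 'c': {A, C} → {S, A, C, F}.
Read 'c': {S, A, C, F} → {S, A, C, F}.
Read 'b': {S, A, C, F} → {A, B, C}.
Read 'a': {A, B, C} → {A, F}.
Read 'a': {A, F} → {D, F}.
Read 'c': {D, F} → {C}.
Read 'b': {C} → {A}.

{A}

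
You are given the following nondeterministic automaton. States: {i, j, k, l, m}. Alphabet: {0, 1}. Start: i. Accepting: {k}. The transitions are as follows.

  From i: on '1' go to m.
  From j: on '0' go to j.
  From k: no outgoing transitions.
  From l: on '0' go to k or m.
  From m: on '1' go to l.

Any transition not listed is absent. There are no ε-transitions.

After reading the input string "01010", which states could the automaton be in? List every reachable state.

∅

Start in {i}.
Read '0': i→∅; now ∅.
The set is empty and remains empty for the remaining 4 symbols.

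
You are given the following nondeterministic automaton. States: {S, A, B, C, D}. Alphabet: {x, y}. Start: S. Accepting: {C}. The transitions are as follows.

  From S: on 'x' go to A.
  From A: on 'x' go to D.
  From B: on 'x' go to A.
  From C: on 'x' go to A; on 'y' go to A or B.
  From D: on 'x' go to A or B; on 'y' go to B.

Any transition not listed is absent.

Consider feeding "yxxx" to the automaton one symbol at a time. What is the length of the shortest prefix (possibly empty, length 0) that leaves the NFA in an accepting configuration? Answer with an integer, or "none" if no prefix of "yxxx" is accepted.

Start in {S}.
Read 'y': S→∅; now ∅.
The set is empty and remains empty for the remaining 3 symbols.
No reachable set along the way intersects F.

none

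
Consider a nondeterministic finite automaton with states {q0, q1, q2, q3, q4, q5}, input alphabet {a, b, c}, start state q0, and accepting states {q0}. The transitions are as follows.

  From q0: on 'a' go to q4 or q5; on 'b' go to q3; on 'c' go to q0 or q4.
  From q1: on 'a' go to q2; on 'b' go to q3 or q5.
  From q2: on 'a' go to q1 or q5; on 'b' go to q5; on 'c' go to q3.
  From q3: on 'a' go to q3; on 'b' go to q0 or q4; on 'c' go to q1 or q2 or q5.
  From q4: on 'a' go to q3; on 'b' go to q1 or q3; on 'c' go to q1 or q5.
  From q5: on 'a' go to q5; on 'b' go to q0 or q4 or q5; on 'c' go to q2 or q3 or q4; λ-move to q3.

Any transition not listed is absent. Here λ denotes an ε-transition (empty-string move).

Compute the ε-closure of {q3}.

Begin with {q3}.
No ε-moves leave this set, so the closure equals the set itself.

{q3}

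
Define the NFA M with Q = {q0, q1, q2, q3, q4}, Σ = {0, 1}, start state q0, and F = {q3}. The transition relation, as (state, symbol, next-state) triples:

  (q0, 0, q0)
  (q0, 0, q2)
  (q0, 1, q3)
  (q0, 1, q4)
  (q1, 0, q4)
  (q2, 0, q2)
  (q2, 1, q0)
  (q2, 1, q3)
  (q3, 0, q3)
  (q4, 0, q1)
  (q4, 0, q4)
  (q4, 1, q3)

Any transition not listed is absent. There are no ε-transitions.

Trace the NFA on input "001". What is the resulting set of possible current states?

{q0, q3, q4}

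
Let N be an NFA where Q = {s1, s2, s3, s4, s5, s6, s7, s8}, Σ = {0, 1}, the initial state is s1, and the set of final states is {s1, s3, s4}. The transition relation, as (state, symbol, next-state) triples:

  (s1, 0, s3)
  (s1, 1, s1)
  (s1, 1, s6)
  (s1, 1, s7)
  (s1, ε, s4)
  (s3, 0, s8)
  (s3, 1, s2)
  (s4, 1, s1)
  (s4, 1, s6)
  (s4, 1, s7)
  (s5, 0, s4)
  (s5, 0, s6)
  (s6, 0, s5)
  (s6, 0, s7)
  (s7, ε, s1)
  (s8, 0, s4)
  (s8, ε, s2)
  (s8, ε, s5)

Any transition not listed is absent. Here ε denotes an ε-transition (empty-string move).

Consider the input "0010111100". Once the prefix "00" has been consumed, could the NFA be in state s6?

No

Start: ε-closure({s1}) = {s1, s4}.
Read '0': {s1, s4} → {s3}.
Read '0': {s3} → {s2, s5, s8}.
State s6 is not in {s2, s5, s8}.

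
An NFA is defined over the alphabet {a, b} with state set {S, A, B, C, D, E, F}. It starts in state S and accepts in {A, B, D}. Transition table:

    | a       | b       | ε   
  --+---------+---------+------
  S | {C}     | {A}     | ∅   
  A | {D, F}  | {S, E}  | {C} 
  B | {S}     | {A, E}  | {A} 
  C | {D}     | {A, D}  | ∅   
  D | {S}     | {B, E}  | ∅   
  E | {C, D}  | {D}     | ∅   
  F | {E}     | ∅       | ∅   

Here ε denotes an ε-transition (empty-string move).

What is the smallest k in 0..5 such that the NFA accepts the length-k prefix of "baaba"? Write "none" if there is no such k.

1

Start in {S}.
Read 'b': {S} → {A, C}.
None of the earlier sets intersect F, but {A, C} does.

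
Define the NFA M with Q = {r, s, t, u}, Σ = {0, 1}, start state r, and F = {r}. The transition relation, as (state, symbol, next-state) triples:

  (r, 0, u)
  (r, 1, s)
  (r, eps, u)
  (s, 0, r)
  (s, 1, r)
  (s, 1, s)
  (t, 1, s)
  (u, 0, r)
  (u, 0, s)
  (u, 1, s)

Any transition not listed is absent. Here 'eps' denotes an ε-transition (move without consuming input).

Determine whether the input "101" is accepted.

Start: ε-closure({r}) = {r, u}.
Read '1': {r, u} → {s}.
Read '0': {s} → {r, u}.
Read '1': {r, u} → {s}.
The final set {s} contains no accepting state.

No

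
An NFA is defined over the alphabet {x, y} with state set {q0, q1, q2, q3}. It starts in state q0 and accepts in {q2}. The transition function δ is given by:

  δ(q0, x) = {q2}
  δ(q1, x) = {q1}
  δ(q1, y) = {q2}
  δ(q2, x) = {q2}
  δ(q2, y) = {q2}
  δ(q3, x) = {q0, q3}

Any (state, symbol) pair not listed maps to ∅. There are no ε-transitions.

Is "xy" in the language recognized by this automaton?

Yes

Start in {q0}.
Read 'x': {q0} → {q2}.
Read 'y': {q2} → {q2}.
The final set {q2} contains the accepting state q2.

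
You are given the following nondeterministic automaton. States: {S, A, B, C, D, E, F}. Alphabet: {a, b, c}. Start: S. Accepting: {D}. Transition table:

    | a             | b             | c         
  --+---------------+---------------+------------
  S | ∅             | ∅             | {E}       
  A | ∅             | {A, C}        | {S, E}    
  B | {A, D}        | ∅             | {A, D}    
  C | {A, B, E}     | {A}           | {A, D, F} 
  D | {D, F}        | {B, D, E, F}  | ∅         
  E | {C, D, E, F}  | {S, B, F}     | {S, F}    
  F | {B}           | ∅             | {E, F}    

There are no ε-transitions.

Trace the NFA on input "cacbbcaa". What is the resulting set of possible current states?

Start in {S}.
Read 'c': S→{E}; now {E}.
Read 'a': E→{C, D, E, F}; now {C, D, E, F}.
Read 'c': C→{A, D, F}, D→∅, E→{S, F}, F→{E, F}; now {S, A, D, E, F}.
Read 'b': S→∅, A→{A, C}, D→{B, D, E, F}, E→{S, B, F}, F→∅; now {S, A, B, C, D, E, F}.
Read 'b': S→∅, A→{A, C}, B→∅, C→{A}, D→{B, D, E, F}, E→{S, B, F}, F→∅; now {S, A, B, C, D, E, F}.
Read 'c': S→{E}, A→{S, E}, B→{A, D}, C→{A, D, F}, D→∅, E→{S, F}, F→{E, F}; now {S, A, D, E, F}.
Read 'a': S→∅, A→∅, D→{D, F}, E→{C, D, E, F}, F→{B}; now {B, C, D, E, F}.
Read 'a': B→{A, D}, C→{A, B, E}, D→{D, F}, E→{C, D, E, F}, F→{B}; now {A, B, C, D, E, F}.

{A, B, C, D, E, F}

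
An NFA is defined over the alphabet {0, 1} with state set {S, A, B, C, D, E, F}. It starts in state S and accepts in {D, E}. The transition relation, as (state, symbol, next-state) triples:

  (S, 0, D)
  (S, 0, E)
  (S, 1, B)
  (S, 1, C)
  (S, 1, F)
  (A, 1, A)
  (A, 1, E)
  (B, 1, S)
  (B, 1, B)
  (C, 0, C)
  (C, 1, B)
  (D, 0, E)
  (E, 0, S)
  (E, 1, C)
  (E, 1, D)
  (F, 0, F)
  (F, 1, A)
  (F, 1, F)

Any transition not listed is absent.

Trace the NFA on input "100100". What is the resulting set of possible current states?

{F}

Start in {S}.
Read '1': S→{B, C, F}; now {B, C, F}.
Read '0': B→∅, C→{C}, F→{F}; now {C, F}.
Read '0': C→{C}, F→{F}; now {C, F}.
Read '1': C→{B}, F→{A, F}; now {A, B, F}.
Read '0': A→∅, B→∅, F→{F}; now {F}.
Read '0': F→{F}; now {F}.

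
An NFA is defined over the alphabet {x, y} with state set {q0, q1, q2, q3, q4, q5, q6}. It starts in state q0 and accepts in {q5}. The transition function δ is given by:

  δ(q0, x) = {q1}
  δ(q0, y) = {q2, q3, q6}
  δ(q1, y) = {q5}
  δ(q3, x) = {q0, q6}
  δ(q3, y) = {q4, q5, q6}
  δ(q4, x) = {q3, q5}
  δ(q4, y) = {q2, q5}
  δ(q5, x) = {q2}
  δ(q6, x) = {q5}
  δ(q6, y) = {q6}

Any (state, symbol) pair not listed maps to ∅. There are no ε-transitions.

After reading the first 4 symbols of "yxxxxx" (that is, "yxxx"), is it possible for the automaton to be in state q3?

Start in {q0}.
Read 'y': {q0} → {q2, q3, q6}.
Read 'x': {q2, q3, q6} → {q0, q5, q6}.
Read 'x': {q0, q5, q6} → {q1, q2, q5}.
Read 'x': {q1, q2, q5} → {q2}.
State q3 is not in {q2}.

No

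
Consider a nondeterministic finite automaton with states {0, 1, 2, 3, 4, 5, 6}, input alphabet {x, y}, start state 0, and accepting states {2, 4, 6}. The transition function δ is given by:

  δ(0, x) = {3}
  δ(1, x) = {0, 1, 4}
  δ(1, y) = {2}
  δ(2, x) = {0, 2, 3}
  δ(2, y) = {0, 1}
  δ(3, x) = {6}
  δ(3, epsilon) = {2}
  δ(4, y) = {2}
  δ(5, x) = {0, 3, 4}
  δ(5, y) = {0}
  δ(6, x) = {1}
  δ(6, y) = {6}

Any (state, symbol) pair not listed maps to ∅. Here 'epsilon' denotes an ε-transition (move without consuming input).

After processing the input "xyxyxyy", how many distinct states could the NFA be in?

Start in {0}.
Read 'x': 0→{3}; union {3}; ε-closure = {2, 3}.
Read 'y': 2→{0, 1}, 3→∅; now {0, 1}.
Read 'x': 0→{3}, 1→{0, 1, 4}; union {0, 1, 3, 4}; ε-closure = {0, 1, 2, 3, 4}.
Read 'y': 0→∅, 1→{2}, 2→{0, 1}, 3→∅, 4→{2}; now {0, 1, 2}.
Read 'x': 0→{3}, 1→{0, 1, 4}, 2→{0, 2, 3}; now {0, 1, 2, 3, 4}.
Read 'y': 0→∅, 1→{2}, 2→{0, 1}, 3→∅, 4→{2}; now {0, 1, 2}.
Read 'y': 0→∅, 1→{2}, 2→{0, 1}; now {0, 1, 2}.
That set has 3 states.

3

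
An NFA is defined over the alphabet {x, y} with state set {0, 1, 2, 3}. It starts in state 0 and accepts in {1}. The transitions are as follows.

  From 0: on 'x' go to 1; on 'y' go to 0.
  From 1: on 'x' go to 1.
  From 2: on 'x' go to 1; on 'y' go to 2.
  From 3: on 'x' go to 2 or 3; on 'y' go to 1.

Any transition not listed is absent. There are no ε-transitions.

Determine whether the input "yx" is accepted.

Yes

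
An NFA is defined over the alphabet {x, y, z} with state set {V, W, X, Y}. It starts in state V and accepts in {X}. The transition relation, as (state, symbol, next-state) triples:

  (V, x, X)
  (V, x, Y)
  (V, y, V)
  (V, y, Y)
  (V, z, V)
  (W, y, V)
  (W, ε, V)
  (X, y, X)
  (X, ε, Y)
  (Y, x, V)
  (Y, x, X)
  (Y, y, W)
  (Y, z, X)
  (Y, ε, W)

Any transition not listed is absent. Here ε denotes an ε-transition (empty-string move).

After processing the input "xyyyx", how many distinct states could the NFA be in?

4

Start in {V}.
Read 'x': V→{X, Y}; union {X, Y}; ε-closure = {V, W, X, Y}.
Read 'y': V→{V, Y}, W→{V}, X→{X}, Y→{W}; now {V, W, X, Y}.
Read 'y': V→{V, Y}, W→{V}, X→{X}, Y→{W}; now {V, W, X, Y}.
Read 'y': V→{V, Y}, W→{V}, X→{X}, Y→{W}; now {V, W, X, Y}.
Read 'x': V→{X, Y}, W→∅, X→∅, Y→{V, X}; union {V, X, Y}; ε-closure = {V, W, X, Y}.
That set has 4 states.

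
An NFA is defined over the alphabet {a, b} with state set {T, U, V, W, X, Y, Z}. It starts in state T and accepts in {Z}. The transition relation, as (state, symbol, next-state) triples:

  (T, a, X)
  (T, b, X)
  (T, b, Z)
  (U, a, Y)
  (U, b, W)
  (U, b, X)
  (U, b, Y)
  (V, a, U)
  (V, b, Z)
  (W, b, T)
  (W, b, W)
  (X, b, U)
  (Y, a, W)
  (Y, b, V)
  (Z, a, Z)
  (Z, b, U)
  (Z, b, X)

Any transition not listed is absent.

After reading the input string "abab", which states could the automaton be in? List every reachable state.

Start in {T}.
Read 'a': {T} → {X}.
Read 'b': {X} → {U}.
Read 'a': {U} → {Y}.
Read 'b': {Y} → {V}.

{V}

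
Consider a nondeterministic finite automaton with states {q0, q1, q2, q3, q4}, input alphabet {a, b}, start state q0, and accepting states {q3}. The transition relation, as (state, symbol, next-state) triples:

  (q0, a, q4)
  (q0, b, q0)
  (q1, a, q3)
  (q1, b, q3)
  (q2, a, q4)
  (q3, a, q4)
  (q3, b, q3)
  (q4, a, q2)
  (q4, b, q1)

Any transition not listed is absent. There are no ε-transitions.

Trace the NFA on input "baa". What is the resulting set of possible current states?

{q2}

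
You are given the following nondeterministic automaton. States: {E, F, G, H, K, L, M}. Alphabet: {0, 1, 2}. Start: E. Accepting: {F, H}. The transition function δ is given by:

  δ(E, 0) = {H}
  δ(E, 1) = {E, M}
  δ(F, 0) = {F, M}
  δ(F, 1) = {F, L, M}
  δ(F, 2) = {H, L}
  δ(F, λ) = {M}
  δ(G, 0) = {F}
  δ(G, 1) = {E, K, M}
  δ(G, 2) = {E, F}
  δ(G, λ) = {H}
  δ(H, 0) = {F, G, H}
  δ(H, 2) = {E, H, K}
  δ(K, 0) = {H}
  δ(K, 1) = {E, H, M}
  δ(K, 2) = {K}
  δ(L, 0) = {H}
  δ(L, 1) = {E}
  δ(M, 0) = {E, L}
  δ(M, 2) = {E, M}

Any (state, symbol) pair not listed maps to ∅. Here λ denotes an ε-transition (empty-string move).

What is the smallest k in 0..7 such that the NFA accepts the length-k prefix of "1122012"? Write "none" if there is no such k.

5

Start in {E}.
Read '1': E→{E, M}; now {E, M}.
Read '1': E→{E, M}, M→∅; now {E, M}.
Read '2': E→∅, M→{E, M}; now {E, M}.
Read '2': E→∅, M→{E, M}; now {E, M}.
Read '0': E→{H}, M→{E, L}; now {E, H, L}.
None of the earlier sets intersect F, but {E, H, L} does.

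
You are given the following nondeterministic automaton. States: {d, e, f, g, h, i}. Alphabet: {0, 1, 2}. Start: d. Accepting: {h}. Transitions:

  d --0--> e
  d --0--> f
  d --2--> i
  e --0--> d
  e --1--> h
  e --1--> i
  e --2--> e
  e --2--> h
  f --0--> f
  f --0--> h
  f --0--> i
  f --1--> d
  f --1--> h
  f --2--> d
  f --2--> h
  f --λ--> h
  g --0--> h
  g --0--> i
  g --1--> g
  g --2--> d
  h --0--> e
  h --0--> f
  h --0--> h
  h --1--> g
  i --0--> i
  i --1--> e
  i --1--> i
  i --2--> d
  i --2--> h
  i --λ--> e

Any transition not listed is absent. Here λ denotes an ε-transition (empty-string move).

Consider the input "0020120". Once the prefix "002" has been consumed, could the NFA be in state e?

Yes

Start in {d}.
Read '0': d→{e, f}; union {e, f}; ε-closure = {e, f, h}.
Read '0': e→{d}, f→{f, h, i}, h→{e, f, h}; now {d, e, f, h, i}.
Read '2': d→{i}, e→{e, h}, f→{d, h}, h→∅, i→{d, h}; now {d, e, h, i}.
State e is in {d, e, h, i}.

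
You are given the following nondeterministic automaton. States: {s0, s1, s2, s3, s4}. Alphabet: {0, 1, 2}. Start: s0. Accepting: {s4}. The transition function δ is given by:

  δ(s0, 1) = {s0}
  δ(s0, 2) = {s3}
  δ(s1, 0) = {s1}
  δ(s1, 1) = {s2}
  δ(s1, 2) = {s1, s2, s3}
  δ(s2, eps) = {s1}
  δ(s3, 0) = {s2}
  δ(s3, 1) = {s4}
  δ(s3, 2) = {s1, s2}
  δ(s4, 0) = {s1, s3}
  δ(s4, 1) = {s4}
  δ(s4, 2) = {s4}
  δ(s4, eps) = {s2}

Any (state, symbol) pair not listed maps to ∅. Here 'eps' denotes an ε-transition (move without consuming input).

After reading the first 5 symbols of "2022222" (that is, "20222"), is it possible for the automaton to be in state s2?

Start in {s0}.
Read '2': s0→{s3}; now {s3}.
Read '0': s3→{s2}; union {s2}; ε-closure = {s1, s2}.
Read '2': s1→{s1, s2, s3}, s2→∅; now {s1, s2, s3}.
Read '2': s1→{s1, s2, s3}, s2→∅, s3→{s1, s2}; now {s1, s2, s3}.
Read '2': s1→{s1, s2, s3}, s2→∅, s3→{s1, s2}; now {s1, s2, s3}.
State s2 is in {s1, s2, s3}.

Yes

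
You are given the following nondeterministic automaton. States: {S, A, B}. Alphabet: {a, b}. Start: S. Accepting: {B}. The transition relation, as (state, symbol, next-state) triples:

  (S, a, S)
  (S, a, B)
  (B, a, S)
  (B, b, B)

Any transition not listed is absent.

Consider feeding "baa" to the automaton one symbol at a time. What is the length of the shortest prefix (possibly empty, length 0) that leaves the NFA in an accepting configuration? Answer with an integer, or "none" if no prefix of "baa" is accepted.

none

Start in {S}.
Read 'b': {S} → ∅.
The set is empty and remains empty for the remaining 2 symbols.
No reachable set along the way intersects F.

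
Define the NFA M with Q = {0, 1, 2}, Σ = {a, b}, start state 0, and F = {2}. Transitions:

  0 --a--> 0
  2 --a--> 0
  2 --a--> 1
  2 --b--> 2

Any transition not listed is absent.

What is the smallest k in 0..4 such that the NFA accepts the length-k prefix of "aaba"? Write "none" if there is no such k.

none

Start in {0}.
Read 'a': 0→{0}; now {0}.
Read 'a': 0→{0}; now {0}.
Read 'b': 0→∅; now ∅.
The set is empty and remains empty for the remaining 1 symbol.
No reachable set along the way intersects F.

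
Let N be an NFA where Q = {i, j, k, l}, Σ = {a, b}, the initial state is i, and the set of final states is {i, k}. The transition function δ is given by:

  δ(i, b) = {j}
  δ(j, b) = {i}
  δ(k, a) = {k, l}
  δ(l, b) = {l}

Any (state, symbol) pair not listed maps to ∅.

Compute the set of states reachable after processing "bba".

∅

Start in {i}.
Read 'b': i→{j}; now {j}.
Read 'b': j→{i}; now {i}.
Read 'a': i→∅; now ∅.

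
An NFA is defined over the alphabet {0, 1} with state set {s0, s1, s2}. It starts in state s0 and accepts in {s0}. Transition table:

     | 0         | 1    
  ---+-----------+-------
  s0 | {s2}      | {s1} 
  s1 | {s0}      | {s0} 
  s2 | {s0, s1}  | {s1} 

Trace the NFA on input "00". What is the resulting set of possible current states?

Start in {s0}.
Read '0': {s0} → {s2}.
Read '0': {s2} → {s0, s1}.

{s0, s1}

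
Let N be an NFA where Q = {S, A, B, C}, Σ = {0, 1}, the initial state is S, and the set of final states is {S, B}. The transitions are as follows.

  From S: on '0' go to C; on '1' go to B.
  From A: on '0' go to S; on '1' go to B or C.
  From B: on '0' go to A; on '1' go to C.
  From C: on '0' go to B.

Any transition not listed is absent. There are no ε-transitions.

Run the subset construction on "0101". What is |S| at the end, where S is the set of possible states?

Start in {S}.
Read '0': S→{C}; now {C}.
Read '1': C→∅; now ∅.
The set is empty and remains empty for the remaining 2 symbols.
That set has 0 states.

0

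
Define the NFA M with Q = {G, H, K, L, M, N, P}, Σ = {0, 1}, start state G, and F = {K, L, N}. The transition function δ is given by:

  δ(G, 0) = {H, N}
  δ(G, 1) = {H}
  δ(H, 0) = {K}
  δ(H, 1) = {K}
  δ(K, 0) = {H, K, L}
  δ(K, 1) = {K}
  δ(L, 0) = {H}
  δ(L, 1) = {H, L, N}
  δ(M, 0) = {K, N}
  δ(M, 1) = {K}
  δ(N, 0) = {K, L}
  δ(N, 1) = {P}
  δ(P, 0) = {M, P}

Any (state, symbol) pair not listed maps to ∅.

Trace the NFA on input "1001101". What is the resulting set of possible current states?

{H, K, L, N}

Start in {G}.
Read '1': {G} → {H}.
Read '0': {H} → {K}.
Read '0': {K} → {H, K, L}.
Read '1': {H, K, L} → {H, K, L, N}.
Read '1': {H, K, L, N} → {H, K, L, N, P}.
Read '0': {H, K, L, N, P} → {H, K, L, M, P}.
Read '1': {H, K, L, M, P} → {H, K, L, N}.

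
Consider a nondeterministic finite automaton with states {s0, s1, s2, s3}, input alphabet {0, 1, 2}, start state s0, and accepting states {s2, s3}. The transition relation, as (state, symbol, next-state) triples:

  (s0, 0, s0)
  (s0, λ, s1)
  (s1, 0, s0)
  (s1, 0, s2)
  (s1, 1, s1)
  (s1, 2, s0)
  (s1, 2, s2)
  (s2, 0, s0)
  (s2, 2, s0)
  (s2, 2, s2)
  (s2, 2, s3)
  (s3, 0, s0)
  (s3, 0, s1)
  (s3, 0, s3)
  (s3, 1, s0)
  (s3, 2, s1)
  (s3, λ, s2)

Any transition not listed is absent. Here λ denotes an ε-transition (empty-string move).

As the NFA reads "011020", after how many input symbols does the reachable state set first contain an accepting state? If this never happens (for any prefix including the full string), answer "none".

Start: ε-closure({s0}) = {s0, s1}.
Read '0': s0→{s0}, s1→{s0, s2}; union {s0, s2}; ε-closure = {s0, s1, s2}.
None of the earlier sets intersect F, but {s0, s1, s2} does.

1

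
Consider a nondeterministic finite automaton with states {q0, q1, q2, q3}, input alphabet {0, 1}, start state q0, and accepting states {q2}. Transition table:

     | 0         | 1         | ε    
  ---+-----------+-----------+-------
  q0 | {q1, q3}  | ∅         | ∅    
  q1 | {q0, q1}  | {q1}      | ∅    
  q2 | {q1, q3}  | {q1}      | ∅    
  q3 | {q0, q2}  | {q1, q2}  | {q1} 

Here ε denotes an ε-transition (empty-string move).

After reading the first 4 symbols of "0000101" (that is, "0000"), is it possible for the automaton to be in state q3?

Yes

Start in {q0}.
Read '0': {q0} → {q1, q3}.
Read '0': {q1, q3} → {q0, q1, q2}.
Read '0': {q0, q1, q2} → {q0, q1, q3}.
Read '0': {q0, q1, q3} → {q0, q1, q2, q3}.
State q3 is in {q0, q1, q2, q3}.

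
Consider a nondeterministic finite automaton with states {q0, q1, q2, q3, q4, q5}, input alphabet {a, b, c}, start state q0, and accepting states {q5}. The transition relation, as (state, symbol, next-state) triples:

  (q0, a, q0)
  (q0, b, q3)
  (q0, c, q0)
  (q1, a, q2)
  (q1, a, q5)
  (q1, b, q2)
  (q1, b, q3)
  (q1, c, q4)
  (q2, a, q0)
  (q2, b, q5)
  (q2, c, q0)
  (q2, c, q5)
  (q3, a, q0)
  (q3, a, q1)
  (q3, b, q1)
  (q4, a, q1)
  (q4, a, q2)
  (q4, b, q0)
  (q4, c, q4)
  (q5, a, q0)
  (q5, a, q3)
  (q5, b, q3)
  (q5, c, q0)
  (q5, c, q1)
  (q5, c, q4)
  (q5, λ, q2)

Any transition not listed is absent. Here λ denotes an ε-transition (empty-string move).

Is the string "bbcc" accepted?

No

Start in {q0}.
Read 'b': q0→{q3}; now {q3}.
Read 'b': q3→{q1}; now {q1}.
Read 'c': q1→{q4}; now {q4}.
Read 'c': q4→{q4}; now {q4}.
The final set {q4} contains no accepting state.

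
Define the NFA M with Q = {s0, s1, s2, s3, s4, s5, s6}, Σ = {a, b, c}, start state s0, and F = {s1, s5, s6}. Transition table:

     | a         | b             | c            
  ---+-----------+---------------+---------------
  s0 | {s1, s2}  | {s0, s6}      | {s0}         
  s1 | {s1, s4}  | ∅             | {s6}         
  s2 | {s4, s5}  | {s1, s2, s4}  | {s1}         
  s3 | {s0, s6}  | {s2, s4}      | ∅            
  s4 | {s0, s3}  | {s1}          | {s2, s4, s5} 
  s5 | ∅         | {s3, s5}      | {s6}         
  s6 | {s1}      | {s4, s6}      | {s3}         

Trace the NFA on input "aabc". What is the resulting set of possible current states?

{s6}

Start in {s0}.
Read 'a': s0→{s1, s2}; now {s1, s2}.
Read 'a': s1→{s1, s4}, s2→{s4, s5}; now {s1, s4, s5}.
Read 'b': s1→∅, s4→{s1}, s5→{s3, s5}; now {s1, s3, s5}.
Read 'c': s1→{s6}, s3→∅, s5→{s6}; now {s6}.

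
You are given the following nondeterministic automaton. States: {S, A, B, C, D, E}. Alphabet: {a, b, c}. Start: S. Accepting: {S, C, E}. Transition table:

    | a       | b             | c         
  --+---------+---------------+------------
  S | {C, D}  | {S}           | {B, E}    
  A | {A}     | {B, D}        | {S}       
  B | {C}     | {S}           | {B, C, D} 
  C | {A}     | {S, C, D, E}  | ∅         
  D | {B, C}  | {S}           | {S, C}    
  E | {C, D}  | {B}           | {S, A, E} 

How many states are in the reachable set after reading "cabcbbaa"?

3

Start in {S}.
Read 'c': S→{B, E}; now {B, E}.
Read 'a': B→{C}, E→{C, D}; now {C, D}.
Read 'b': C→{S, C, D, E}, D→{S}; now {S, C, D, E}.
Read 'c': S→{B, E}, C→∅, D→{S, C}, E→{S, A, E}; now {S, A, B, C, E}.
Read 'b': S→{S}, A→{B, D}, B→{S}, C→{S, C, D, E}, E→{B}; now {S, B, C, D, E}.
Read 'b': S→{S}, B→{S}, C→{S, C, D, E}, D→{S}, E→{B}; now {S, B, C, D, E}.
Read 'a': S→{C, D}, B→{C}, C→{A}, D→{B, C}, E→{C, D}; now {A, B, C, D}.
Read 'a': A→{A}, B→{C}, C→{A}, D→{B, C}; now {A, B, C}.
That set has 3 states.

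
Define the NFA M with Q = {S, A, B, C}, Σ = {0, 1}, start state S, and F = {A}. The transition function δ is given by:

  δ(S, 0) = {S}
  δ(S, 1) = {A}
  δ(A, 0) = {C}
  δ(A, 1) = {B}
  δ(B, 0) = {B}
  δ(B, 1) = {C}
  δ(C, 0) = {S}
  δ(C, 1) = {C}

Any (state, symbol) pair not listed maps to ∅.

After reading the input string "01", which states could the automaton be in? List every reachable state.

{A}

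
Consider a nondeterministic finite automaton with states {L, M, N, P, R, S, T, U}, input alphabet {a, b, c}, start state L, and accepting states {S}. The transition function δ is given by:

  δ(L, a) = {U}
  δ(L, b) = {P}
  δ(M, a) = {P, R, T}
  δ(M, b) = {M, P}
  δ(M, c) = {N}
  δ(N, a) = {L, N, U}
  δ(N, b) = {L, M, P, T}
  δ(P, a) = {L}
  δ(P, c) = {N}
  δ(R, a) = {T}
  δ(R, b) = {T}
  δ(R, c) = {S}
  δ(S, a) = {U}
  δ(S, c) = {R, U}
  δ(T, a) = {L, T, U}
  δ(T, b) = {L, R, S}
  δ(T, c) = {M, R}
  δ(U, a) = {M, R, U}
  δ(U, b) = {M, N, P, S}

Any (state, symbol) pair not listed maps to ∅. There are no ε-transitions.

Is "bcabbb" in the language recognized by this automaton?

Start in {L}.
Read 'b': {L} → {P}.
Read 'c': {P} → {N}.
Read 'a': {N} → {L, N, U}.
Read 'b': {L, N, U} → {L, M, N, P, S, T}.
Read 'b': {L, M, N, P, S, T} → {L, M, P, R, S, T}.
Read 'b': {L, M, P, R, S, T} → {L, M, P, R, S, T}.
The final set {L, M, P, R, S, T} contains the accepting state S.

Yes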